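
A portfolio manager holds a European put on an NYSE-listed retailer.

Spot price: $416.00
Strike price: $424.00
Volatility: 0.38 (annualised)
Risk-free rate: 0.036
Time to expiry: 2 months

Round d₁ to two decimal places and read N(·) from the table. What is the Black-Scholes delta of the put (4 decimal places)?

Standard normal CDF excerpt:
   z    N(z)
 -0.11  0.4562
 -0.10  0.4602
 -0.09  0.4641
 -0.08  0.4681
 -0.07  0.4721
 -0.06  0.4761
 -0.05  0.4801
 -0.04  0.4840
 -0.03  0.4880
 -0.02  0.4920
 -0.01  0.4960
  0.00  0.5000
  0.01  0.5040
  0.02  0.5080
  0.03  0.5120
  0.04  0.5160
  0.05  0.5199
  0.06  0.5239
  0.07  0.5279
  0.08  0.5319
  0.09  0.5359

-0.5040

σ√T = 0.38 × 0.4082 = 0.1551
d₁ = [ln(416/424) + (0.036 + 0.38²/2)·0.1667] / 0.1551 = [-0.0190 + 0.0180] / 0.1551 = -0.0065 which rounds to -0.01
N(d₁) = N(-0.01) = 0.4960
Δ_put = N(d₁) − 1 = 0.4960 − 1 = -0.5040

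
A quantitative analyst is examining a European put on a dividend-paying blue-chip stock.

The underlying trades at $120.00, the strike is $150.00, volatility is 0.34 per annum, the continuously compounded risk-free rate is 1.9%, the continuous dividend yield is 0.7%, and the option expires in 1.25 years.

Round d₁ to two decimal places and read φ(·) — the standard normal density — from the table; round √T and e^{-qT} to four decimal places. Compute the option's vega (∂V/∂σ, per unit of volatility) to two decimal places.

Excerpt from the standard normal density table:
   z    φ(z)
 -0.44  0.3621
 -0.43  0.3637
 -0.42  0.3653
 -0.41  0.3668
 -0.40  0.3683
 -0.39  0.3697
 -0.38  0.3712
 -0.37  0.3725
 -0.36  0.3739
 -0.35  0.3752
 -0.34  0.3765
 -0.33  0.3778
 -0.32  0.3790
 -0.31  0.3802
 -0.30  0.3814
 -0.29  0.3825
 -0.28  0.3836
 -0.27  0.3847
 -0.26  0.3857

49.73

σ√T = 0.34·√1.25 = 0.3801
d₁ = [ln(120/150) + (0.019 − 0.007 + 0.34²/2)·1.25] / 0.3801 = [-0.2231 + 0.0873] / 0.3801 = -0.3575 ⇒ -0.36
√T = √1.25 = 1.1180
φ(d₁) = φ(-0.36) = 0.3739
e^(−qT) = e^(−0.007·1.25) = 0.9913
vega = S·e^(−qT)·φ(d₁)·√T = 120·0.9913·0.3739·1.1180 = 49.7260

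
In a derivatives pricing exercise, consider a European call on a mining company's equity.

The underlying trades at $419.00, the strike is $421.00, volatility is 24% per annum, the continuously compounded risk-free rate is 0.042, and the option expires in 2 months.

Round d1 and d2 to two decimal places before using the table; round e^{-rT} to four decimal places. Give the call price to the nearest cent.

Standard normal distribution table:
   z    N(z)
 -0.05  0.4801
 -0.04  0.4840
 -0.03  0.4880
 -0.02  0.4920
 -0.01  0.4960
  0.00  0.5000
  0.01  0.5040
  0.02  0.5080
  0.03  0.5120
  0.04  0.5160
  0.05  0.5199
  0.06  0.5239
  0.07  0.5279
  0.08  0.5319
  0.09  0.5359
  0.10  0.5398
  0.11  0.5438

T = 0.1667;  σ√T = 0.0980
d₁ = [ln(419/421) + (0.042 + 0.24²/2)·0.1667] / 0.0980 = [-0.0048 + 0.0118] / 0.0980 = 0.0718 → 0.07
d₂ = d₁ − σ√T = 0.0718 − 0.0980 = -0.0261 → -0.03
e^(−rT) = e^(−0.042·0.1667) = 0.9930
C = 419·N(0.07) − 421·0.9930·N(-0.03) = 419·0.5279 − 421·0.9930·0.4880 = 221.1901 − 204.0099 = 17.1802

$17.18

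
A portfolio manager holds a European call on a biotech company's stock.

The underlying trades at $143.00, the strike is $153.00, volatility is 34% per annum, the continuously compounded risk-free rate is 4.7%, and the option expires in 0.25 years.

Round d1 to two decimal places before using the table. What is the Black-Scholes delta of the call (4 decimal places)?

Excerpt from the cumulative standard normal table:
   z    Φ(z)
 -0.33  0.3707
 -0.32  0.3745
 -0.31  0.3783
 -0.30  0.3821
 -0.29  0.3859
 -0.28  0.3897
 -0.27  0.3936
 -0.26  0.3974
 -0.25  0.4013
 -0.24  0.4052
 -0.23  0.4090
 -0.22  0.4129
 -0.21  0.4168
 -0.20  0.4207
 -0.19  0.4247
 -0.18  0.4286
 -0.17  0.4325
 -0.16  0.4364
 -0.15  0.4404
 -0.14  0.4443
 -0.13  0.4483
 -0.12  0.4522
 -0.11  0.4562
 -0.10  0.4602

0.4052

σ√T = 0.34·√0.25 = 0.1700
d₁ = [ln(143/153) + (0.047 + 0.34²/2)·0.25] / 0.1700 = [-0.0676 + 0.0262] / 0.1700 = -0.2435 ≈ -0.24
N(d₁) = N(-0.24) = 0.4052
Δ_call = N(d₁) = 0.4052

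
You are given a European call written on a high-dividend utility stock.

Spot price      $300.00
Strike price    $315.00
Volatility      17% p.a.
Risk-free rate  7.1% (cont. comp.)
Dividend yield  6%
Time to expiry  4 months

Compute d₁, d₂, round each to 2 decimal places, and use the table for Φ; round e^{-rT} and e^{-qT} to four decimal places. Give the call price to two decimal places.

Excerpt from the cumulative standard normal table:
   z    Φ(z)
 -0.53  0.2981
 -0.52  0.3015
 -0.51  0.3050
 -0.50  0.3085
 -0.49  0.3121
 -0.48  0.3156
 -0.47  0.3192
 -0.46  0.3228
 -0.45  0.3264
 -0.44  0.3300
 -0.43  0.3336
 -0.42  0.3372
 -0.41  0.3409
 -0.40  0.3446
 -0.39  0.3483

$6.42

σ√T = 0.17 × 0.5774 = 0.0981
d₁ = [ln(300/315) + (0.071 − 0.06 + ½·0.17²)·0.3333] / (σ√T) = (-0.0488 + 0.0085) / 0.0981 = -0.4107 ⇒ -0.41
d₂ = -0.4107 − 0.0981 = -0.5088 ⇒ -0.51
exp(−qT) = exp(−0.06·0.3333) = 0.9802;  exp(−rT) = exp(−0.071·0.3333) = 0.9766
N(d₁) = N(-0.41) = 0.3409;  N(d₂) = N(-0.51) = 0.3050
C = 300·0.9802·0.3409 − 315·0.9766·0.3050 = 100.2451 − 93.8268 = 6.4182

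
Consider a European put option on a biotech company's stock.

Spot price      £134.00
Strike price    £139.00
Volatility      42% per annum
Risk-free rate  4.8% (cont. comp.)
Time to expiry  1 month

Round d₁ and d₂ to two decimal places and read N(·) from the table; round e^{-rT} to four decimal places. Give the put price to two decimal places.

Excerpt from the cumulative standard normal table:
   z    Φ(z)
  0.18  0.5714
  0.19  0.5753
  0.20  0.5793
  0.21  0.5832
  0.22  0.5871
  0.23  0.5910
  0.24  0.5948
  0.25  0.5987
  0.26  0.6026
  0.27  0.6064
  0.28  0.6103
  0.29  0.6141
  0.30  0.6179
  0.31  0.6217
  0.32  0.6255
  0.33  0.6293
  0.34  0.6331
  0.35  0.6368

σ√T = 0.42 × 0.2887 = 0.1212
d₁ = [ln(134/139) + (0.048 + ½·0.42²)·0.08333] / (σ√T) = (-0.0366 + 0.0113) / 0.1212 = -0.2085 ⇒ -0.21
d₂ = -0.2085 − 0.1212 = -0.3298 ⇒ -0.33
e^(−rT) = e^(−0.048·0.08333) = 0.9960
N(−d₂) = N(0.33) = 0.6293;  N(−d₁) = N(0.21) = 0.5832
P = 139·0.9960·0.6293 − 134·0.5832 = 87.1228 − 78.1488 = 8.9740

£8.97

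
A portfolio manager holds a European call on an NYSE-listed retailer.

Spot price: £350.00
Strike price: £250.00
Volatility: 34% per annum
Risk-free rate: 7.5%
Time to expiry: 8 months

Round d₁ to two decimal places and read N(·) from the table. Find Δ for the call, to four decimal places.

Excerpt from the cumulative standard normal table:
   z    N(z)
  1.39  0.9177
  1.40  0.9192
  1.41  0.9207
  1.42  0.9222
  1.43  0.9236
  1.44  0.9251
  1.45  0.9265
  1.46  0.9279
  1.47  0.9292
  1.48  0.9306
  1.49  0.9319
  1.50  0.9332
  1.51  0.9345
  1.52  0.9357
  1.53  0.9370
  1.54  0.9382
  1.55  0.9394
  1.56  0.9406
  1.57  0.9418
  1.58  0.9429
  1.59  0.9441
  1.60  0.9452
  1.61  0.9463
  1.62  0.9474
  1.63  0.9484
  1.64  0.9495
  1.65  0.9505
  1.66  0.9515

σ√T = 0.34·√0.6667 = 0.2776
d₁ = [ln(350/250) + (0.075 + 0.34²/2)·0.6667] / 0.2776 = [0.3365 + 0.0885] / 0.2776 = 1.5310 which rounds to 1.53
N(d₁) = N(1.53) = 0.9370
Δ_call = N(d₁) = 0.9370

0.9370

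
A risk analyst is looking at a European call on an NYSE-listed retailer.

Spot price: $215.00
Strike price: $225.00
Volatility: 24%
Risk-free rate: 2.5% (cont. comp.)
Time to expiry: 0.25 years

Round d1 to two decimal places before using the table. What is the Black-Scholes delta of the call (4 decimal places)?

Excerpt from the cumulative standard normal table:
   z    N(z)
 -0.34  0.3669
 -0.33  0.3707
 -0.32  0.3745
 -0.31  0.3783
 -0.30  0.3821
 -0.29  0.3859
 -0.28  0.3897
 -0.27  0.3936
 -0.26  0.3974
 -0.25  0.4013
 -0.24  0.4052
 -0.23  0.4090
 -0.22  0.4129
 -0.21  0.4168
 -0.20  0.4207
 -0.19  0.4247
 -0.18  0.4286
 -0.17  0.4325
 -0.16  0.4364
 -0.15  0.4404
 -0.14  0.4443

σ√T = 0.24 × 0.5000 = 0.1200
d₁ = [ln(215/225) + (0.025 + 0.24²/2)·0.25] / 0.1200 = [-0.0455 + 0.0135] / 0.1200 = -0.2668 ≈ -0.27
N(d₁) = N(-0.27) = 0.3936
Δ_call = N(d₁) = 0.3936

0.3936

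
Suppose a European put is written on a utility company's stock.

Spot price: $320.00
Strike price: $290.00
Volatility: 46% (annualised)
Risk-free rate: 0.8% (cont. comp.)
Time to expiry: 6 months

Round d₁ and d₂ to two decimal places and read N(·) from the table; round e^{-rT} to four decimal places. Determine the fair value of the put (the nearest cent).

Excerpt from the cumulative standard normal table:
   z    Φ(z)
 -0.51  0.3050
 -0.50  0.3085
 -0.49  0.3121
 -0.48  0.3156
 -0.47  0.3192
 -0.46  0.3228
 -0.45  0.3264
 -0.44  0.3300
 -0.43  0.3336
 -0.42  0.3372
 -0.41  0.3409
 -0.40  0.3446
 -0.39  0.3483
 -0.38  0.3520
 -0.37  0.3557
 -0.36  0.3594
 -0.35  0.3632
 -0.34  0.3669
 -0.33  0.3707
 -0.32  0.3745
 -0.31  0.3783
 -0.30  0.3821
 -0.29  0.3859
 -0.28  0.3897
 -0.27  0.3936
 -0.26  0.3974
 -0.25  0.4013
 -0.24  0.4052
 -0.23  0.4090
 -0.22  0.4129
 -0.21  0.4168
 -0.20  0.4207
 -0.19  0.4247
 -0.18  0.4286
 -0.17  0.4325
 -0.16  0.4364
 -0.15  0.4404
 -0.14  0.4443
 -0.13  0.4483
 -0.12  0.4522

σ√T = 0.46·√0.5 = 0.3253
d₁ = [ln(320/290) + (0.008 + 0.46²/2)·0.5] / 0.3253 = [0.0984 + 0.0569] / 0.3253 = 0.4776 which rounds to 0.48
d₂ = d₁ − σ√T = 0.4776 − 0.3253 = 0.1523 which rounds to 0.15
exp(−rT) = exp(−0.008·0.5) = 0.9960
P = 290·0.9960·N(-0.15) − 320·N(-0.48) = 290·0.9960·0.4404 − 320·0.3156 = 127.2051 − 100.9920 = 26.2131

$26.21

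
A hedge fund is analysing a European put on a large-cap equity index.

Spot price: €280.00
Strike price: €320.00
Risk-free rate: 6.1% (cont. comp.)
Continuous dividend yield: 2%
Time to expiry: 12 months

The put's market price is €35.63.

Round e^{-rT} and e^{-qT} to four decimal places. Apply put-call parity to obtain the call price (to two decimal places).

€9.03

e^(−qT) = e^(−0.02·1) = 0.9802;  e^(−rT) = e^(−0.061·1) = 0.9408
Put-call parity: C − P = S·e^(−qT) − K·e^(−rT) = 280·0.9802 − 320·0.9408 = 274.4560 − 301.0560 = -26.6000
C = P + (C − P) = 35.63 + (-26.6000) = 9.0300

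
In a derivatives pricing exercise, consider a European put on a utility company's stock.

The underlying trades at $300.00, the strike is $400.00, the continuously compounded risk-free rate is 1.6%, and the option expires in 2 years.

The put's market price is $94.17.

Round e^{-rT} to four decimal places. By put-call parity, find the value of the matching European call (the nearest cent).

$6.77

exp(−rT) = exp(−0.016·2) = 0.9685
Put-call parity: C − P = S − K·e^(−rT) = 300 − 400·0.9685 = 300 − 387.4000 = -87.4000
C = P + (C − P) = 94.17 + (-87.4000) = 6.7700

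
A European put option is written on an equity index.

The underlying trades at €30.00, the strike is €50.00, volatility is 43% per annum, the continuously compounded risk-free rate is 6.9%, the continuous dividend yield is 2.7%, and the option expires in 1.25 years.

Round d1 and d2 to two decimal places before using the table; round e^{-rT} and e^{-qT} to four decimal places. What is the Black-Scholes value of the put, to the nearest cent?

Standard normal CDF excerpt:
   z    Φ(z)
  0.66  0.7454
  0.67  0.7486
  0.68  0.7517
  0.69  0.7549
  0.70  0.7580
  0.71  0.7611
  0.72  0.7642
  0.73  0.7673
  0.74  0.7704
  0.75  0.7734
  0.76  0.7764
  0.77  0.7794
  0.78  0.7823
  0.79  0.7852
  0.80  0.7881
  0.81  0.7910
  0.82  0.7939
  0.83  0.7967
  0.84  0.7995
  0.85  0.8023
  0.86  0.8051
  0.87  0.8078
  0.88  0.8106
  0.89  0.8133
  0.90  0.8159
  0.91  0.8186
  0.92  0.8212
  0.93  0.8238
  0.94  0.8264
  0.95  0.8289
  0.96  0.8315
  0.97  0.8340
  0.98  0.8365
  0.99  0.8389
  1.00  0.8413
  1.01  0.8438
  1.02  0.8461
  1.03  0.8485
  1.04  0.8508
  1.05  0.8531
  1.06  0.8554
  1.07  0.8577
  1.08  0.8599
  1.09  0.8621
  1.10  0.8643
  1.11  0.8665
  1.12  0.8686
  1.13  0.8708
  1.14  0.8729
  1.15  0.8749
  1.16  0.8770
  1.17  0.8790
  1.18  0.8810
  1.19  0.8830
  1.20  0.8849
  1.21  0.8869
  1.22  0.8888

T = 1.25;  σ√T = 0.4808
ln(S/K) + (r − q + σ²/2)T = ln(30/50) + (0.069 − 0.027 + 0.43²/2)·1.25 = -0.5108 + 0.1681 = -0.3428
d₁ = -0.3428 / 0.4808 = -0.7130 ⇒ -0.71
d₂ = d₁ − σ√T = -0.7130 − 0.4808 = -1.1937 ⇒ -1.19
exp(−qT) = exp(−0.027·1.25) = 0.9668;  exp(−rT) = exp(−0.069·1.25) = 0.9174
N(−d₂) = N(1.19) = 0.8830;  N(−d₁) = N(0.71) = 0.7611
P = 50·0.9174·0.8830 − 30·0.9668·0.7611 = 40.5032 − 22.0749 = 18.4283

€18.43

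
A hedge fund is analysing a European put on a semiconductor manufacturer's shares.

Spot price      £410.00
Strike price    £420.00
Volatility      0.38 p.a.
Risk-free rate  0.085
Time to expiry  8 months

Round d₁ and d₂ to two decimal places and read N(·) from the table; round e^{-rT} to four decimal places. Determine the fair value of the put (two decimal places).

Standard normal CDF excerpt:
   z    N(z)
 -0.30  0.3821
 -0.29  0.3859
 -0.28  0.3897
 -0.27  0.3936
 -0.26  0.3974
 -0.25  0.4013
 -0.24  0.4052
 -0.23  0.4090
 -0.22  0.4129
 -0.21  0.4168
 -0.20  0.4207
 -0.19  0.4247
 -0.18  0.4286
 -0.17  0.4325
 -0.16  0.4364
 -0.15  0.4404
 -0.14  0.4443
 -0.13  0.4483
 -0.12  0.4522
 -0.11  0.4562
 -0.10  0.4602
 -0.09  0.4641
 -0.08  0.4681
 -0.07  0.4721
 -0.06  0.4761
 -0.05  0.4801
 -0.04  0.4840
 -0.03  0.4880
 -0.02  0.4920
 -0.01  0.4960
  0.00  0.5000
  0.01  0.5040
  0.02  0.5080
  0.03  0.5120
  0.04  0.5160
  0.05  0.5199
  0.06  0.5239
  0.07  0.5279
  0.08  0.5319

σ√T = 0.38 × 0.8165 = 0.3103
ln(S/K) + (r + σ²/2)T = ln(410/420) + (0.085 + 0.38²/2)·0.6667 = -0.0241 + 0.1048 = 0.0807
d₁ = 0.0807 / 0.3103 = 0.2601 ≈ 0.26
d₂ = d₁ − σ√T = 0.2601 − 0.3103 = -0.0502 ≈ -0.05
e^(−rT) = e^(−0.085·0.6667) = 0.9449
P = 420·0.9449·N(0.05) − 410·N(-0.26) = 420·0.9449·0.5199 − 410·0.3974 = 206.3265 − 162.9340 = 43.3925

£43.39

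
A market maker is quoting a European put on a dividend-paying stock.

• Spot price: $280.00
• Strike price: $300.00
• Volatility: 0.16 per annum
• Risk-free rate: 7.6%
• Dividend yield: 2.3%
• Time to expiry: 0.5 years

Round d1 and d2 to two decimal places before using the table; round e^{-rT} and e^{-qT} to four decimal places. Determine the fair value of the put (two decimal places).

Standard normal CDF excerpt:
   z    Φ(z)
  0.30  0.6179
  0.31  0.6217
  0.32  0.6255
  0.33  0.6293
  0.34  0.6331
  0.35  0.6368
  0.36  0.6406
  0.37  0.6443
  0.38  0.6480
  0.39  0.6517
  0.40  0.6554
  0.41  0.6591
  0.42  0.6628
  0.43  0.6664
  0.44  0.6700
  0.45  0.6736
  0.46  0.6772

$19.32

T = 0.5;  σ√T = 0.1131
d₁ = [ln(280/300) + (0.076 − 0.023 + ½·0.16²)·0.5] / (σ√T) = (-0.0690 + 0.0329) / 0.1131 = -0.3190 → -0.32
d₂ = -0.3190 − 0.1131 = -0.4322 → -0.43
exp(−qT) = exp(−0.023·0.5) = 0.9886;  exp(−rT) = exp(−0.076·0.5) = 0.9627
P = 300·0.9627·N(0.43) − 280·0.9886·N(0.32) = 300·0.9627·0.6664 − 280·0.9886·0.6255 = 192.4630 − 173.1434 = 19.3196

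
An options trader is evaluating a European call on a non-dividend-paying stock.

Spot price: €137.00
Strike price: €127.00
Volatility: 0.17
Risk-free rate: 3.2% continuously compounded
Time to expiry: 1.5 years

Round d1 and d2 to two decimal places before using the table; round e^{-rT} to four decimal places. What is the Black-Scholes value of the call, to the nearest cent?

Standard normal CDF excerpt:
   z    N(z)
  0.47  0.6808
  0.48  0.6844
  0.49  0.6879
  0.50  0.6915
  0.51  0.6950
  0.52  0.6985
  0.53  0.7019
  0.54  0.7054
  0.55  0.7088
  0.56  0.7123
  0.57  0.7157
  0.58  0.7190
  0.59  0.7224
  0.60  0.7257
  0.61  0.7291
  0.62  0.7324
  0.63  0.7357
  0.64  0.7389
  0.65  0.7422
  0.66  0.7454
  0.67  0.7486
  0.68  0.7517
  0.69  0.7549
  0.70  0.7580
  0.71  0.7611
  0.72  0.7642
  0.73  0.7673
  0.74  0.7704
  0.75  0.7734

€20.58

σ√T = 0.17·√1.5 = 0.2082
d₁ = [ln(137/127) + (0.032 + ½·0.17²)·1.5] / (σ√T) = (0.0758 + 0.0697) / 0.2082 = 0.6987 ⇒ 0.70
d₂ = 0.6987 − 0.2082 = 0.4905 ⇒ 0.49
e^(−rT) = e^(−0.032·1.5) = 0.9531
N(d₁) = N(0.70) = 0.7580;  N(d₂) = N(0.49) = 0.6879
C = 137·0.7580 − 127·0.9531·0.6879 = 103.8460 − 83.2660 = 20.5800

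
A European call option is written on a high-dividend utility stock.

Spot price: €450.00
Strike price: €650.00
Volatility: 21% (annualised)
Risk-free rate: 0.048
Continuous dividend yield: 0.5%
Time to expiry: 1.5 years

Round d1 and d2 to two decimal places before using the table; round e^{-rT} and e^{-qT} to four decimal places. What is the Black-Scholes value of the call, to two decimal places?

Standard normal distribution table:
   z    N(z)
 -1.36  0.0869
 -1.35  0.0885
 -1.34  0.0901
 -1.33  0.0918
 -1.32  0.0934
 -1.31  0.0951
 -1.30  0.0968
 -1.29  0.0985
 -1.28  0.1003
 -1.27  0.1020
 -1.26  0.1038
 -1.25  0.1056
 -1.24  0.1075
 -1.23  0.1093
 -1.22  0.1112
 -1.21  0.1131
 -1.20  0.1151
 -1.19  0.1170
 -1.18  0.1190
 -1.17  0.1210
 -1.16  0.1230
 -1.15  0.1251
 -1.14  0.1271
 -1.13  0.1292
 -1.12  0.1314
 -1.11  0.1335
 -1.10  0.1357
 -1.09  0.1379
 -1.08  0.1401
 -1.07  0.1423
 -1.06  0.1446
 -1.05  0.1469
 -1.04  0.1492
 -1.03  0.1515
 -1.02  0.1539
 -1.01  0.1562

σ√T = 0.21 × 1.2247 = 0.2572
d₁ = [ln(450/650) + (0.048 − 0.005 + ½·0.21²)·1.5] / (σ√T) = (-0.3677 + 0.0976) / 0.2572 = -1.0504 ≈ -1.05
d₂ = -1.0504 − 0.2572 = -1.3076 ≈ -1.31
exp(−qT) = exp(−0.005·1.5) = 0.9925;  exp(−rT) = exp(−0.048·1.5) = 0.9305
C = 450·0.9925·N(-1.05) − 650·0.9305·N(-1.31) = 450·0.9925·0.1469 − 650·0.9305·0.0951 = 65.6092 − 57.5189 = 8.0904

€8.09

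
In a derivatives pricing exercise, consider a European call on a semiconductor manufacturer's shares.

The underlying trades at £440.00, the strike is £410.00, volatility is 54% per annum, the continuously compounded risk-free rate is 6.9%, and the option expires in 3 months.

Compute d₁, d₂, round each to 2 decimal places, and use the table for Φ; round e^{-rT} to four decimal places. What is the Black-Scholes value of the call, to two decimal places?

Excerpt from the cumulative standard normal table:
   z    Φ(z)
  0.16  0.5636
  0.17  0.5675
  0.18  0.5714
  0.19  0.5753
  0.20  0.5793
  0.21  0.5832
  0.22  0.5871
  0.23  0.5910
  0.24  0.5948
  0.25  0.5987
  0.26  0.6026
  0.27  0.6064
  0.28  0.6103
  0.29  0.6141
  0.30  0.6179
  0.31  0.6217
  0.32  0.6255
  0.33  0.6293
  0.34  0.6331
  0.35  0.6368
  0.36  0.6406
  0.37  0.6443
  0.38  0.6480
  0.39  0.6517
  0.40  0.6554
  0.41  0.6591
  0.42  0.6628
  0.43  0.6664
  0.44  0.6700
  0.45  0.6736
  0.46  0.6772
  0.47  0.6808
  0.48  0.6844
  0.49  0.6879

σ√T = 0.54·√0.25 = 0.2700
d₁ = [ln(440/410) + (0.069 + ½·0.54²)·0.25] / (σ√T) = (0.0706 + 0.0537) / 0.2700 = 0.4604 ≈ 0.46
d₂ = 0.4604 − 0.2700 = 0.1904 ≈ 0.19
exp(−rT) = exp(−0.069·0.25) = 0.9829
C = 440·N(0.46) − 410·0.9829·N(0.19) = 440·0.6772 − 410·0.9829·0.5753 = 297.9680 − 231.8396 = 66.1284

£66.13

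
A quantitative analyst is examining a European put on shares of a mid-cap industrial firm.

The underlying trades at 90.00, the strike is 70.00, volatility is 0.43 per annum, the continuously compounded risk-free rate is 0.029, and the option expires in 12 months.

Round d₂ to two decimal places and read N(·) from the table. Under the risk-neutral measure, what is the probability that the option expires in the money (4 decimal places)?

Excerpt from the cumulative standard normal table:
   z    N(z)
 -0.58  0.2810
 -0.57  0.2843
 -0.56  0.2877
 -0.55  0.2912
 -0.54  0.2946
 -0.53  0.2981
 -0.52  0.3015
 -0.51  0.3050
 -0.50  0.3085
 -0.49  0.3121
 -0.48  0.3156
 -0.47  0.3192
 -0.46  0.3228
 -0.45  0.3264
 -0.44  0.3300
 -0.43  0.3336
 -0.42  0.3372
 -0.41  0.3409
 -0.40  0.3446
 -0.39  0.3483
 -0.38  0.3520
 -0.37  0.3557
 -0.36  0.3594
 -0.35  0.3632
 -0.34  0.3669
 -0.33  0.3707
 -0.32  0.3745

0.3300

T = 1;  σ√T = 0.4300
d₁ = [ln(90/70) + (0.029 + ½·0.43²)·1] / (σ√T) = (0.2513 + 0.1214) / 0.4300 = 0.8669 ⇒ 0.87
d₂ = 0.8669 − 0.4300 = 0.4369 ⇒ 0.44
Pr(exercise) under Q = N(−d₂) = N(-0.44) = 0.3300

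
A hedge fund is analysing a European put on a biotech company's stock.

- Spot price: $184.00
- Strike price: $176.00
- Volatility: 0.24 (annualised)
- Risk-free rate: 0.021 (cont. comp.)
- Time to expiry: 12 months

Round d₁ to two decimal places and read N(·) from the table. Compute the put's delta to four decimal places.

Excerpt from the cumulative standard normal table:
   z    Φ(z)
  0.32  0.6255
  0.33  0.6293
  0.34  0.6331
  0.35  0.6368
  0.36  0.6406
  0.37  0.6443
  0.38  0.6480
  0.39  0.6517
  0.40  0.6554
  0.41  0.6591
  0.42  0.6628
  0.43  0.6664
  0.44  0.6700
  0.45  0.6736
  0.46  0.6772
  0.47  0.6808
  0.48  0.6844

σ√T = 0.24 × 1.0000 = 0.2400
ln(S/K) + (r + σ²/2)T = ln(184/176) + (0.021 + 0.24²/2)·1 = 0.0445 + 0.0498 = 0.0943
d₁ = 0.0943 / 0.2400 = 0.3927 → 0.39
N(d₁) = N(0.39) = 0.6517
Δ_put = N(d₁) − 1 = 0.6517 − 1 = -0.3483

-0.3483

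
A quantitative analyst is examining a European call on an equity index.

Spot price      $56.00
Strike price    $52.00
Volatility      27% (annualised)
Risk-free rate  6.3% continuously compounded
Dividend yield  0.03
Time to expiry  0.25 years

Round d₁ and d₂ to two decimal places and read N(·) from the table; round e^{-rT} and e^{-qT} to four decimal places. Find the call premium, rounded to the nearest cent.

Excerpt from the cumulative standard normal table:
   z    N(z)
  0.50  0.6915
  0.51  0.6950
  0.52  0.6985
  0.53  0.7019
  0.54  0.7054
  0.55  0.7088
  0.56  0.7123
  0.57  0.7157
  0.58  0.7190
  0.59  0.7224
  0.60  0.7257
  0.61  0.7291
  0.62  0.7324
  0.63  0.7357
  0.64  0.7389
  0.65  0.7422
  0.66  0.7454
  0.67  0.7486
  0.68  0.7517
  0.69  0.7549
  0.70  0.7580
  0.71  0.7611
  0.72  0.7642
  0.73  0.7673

σ√T = 0.27 × 0.5000 = 0.1350
d₁ = [ln(56/52) + (0.063 − 0.03 + 0.27²/2)·0.25] / 0.1350 = [0.0741 + 0.0174] / 0.1350 = 0.6776 which rounds to 0.68
d₂ = d₁ − σ√T = 0.6776 − 0.1350 = 0.5426 which rounds to 0.54
e^(−qT) = e^(−0.03·0.25) = 0.9925;  e^(−rT) = e^(−0.063·0.25) = 0.9844
N(d₁) = N(0.68) = 0.7517;  N(d₂) = N(0.54) = 0.7054
C = 56·0.9925·0.7517 − 52·0.9844·0.7054 = 41.7795 − 36.1086 = 5.6709

$5.67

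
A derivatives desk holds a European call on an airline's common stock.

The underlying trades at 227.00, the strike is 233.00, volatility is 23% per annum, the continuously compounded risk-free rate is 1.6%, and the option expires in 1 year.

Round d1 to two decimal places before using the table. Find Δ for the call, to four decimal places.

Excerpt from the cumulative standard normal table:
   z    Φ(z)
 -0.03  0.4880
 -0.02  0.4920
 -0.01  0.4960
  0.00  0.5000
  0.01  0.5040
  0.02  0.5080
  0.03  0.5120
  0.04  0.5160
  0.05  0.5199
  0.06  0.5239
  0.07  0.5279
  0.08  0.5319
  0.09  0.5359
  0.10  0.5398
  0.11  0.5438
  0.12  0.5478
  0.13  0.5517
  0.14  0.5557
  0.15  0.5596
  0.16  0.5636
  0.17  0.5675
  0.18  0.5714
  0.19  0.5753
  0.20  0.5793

0.5279

T = 1;  σ√T = 0.2300
d₁ = [ln(227/233) + (0.016 + 0.23²/2)·1] / 0.2300 = [-0.0261 + 0.0425] / 0.2300 = 0.0711 ⇒ 0.07
N(d₁) = N(0.07) = 0.5279
Δ_call = N(d₁) = 0.5279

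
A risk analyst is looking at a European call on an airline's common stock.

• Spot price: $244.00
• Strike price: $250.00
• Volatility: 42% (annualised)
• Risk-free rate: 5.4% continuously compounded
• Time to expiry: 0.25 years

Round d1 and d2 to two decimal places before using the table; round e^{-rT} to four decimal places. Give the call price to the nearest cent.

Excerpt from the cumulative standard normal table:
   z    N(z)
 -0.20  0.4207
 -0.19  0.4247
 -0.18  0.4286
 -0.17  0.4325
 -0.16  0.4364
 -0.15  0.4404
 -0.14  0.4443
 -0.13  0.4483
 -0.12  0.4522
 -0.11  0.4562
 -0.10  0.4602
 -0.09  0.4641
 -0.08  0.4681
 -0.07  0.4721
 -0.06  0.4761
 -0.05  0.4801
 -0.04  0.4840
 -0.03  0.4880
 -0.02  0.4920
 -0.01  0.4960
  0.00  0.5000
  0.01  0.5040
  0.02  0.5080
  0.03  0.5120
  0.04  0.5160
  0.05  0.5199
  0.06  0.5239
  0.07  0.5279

$19.22

σ√T = 0.42 × 0.5000 = 0.2100
d₁ = [ln(244/250) + (0.054 + ½·0.42²)·0.25] / (σ√T) = (-0.0243 + 0.0355) / 0.2100 = 0.0536 which rounds to 0.05
d₂ = 0.0536 − 0.2100 = -0.1564 which rounds to -0.16
e^(−rT) = e^(−0.054·0.25) = 0.9866
C = 244·N(0.05) − 250·0.9866·N(-0.16) = 244·0.5199 − 250·0.9866·0.4364 = 126.8556 − 107.6381 = 19.2175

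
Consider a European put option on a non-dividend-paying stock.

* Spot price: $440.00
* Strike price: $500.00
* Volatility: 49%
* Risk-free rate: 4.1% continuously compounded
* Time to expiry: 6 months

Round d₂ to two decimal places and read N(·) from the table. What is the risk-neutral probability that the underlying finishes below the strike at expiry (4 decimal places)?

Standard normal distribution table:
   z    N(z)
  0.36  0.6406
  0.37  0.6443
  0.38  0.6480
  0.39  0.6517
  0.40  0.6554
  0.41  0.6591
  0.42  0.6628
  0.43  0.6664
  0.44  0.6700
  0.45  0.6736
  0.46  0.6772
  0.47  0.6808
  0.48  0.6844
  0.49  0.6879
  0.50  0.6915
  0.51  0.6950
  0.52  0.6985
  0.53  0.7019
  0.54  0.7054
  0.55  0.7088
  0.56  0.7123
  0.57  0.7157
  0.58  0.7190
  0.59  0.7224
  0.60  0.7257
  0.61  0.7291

T = 0.5;  σ√T = 0.3465
d₁ = [ln(440/500) + (0.041 + ½·0.49²)·0.5] / (σ√T) = (-0.1278 + 0.0805) / 0.3465 = -0.1365 ≈ -0.14
d₂ = -0.1365 − 0.3465 = -0.4830 ≈ -0.48
Pr(exercise) under Q = N(−d₂) = N(0.48) = 0.6844

0.6844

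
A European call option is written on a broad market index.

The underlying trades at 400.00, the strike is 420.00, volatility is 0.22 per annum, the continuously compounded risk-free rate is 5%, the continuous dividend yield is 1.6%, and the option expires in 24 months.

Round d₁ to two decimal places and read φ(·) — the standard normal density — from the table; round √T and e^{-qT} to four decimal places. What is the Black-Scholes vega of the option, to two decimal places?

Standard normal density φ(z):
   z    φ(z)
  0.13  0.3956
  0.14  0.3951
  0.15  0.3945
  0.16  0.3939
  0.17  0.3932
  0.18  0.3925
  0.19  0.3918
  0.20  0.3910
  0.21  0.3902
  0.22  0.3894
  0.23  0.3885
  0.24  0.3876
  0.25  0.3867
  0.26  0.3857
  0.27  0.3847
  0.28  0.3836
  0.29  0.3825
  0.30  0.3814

213.34

σ√T = 0.22 × 1.4142 = 0.3111
d₁ = [ln(400/420) + (0.05 − 0.016 + 0.22²/2)·2] / 0.3111 = [-0.0488 + 0.1164] / 0.3111 = 0.2173 ⇒ 0.22
√T = √2 = 1.4142
φ(d₁) = φ(0.22) = 0.3894
exp(−qT) = exp(−0.016·2) = 0.9685
vega = S·exp(−qT)·φ(d₁)·√T = 400·0.9685·0.3894·1.4142 = 213.3371
(Vega is the same for a European call and put with the same parameters.)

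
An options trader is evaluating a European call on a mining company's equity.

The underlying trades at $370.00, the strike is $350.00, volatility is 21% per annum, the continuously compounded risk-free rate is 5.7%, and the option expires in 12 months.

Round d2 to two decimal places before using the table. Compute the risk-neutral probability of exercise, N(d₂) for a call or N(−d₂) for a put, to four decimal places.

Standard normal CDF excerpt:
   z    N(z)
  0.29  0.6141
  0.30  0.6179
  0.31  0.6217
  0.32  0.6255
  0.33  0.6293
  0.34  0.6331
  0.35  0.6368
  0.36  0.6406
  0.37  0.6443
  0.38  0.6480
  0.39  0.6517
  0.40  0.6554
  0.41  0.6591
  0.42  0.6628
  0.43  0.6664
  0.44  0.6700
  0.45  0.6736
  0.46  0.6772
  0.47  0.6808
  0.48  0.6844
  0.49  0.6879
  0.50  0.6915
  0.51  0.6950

σ√T = 0.21 × 1.0000 = 0.2100
d₁ = [ln(370/350) + (0.057 + 0.21²/2)·1] / 0.2100 = [0.0556 + 0.0790] / 0.2100 = 0.6410 ≈ 0.64
d₂ = d₁ − σ√T = 0.6410 − 0.2100 = 0.4310 ≈ 0.43
Risk-neutral Pr[S_T > K] = N(d₂) = N(0.43) = 0.6664

0.6664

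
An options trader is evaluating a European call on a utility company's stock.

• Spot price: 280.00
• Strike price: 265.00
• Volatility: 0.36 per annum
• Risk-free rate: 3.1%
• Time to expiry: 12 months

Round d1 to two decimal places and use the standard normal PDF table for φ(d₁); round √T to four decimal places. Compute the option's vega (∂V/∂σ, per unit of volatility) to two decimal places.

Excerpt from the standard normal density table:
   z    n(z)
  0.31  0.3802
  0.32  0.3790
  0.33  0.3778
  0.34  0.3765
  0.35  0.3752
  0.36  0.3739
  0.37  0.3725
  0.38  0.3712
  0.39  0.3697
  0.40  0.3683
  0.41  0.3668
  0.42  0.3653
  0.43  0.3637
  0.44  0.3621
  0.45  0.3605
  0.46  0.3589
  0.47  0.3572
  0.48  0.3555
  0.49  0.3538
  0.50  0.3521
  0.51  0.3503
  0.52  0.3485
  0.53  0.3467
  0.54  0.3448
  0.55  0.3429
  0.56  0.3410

T = 1;  σ√T = 0.3600
d₁ = [ln(280/265) + (0.031 + 0.36²/2)·1] / 0.3600 = [0.0551 + 0.0958] / 0.3600 = 0.4191 ⇒ 0.42
√T = √1 = 1.0000
φ(d₁) = φ(0.42) = 0.3653
vega = S·φ(d₁)·√T = 280·0.3653·1.0000 = 102.2840
(Vega is the same for a European call and put with the same parameters.)

102.28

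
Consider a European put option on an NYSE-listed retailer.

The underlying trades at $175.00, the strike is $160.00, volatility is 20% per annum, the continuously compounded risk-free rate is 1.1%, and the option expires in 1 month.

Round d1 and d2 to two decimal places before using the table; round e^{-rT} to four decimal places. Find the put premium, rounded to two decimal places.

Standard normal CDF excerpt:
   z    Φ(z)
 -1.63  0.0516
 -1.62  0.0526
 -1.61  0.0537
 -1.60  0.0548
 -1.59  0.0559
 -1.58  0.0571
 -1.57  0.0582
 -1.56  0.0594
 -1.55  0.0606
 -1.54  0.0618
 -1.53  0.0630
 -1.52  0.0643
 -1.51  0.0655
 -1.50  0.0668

$0.29

T = 0.08333;  σ√T = 0.0577
d₁ = [ln(175/160) + (0.011 + ½·0.2²)·0.08333] / (σ√T) = (0.0896 + 0.0026) / 0.0577 = 1.5969 ⇒ 1.60
d₂ = 1.5969 − 0.0577 = 1.5391 ⇒ 1.54
exp(−rT) = exp(−0.011·0.08333) = 0.9991
N(−d₂) = N(-1.54) = 0.0618;  N(−d₁) = N(-1.60) = 0.0548
P = 160·0.9991·0.0618 − 175·0.0548 = 9.8791 − 9.5900 = 0.2891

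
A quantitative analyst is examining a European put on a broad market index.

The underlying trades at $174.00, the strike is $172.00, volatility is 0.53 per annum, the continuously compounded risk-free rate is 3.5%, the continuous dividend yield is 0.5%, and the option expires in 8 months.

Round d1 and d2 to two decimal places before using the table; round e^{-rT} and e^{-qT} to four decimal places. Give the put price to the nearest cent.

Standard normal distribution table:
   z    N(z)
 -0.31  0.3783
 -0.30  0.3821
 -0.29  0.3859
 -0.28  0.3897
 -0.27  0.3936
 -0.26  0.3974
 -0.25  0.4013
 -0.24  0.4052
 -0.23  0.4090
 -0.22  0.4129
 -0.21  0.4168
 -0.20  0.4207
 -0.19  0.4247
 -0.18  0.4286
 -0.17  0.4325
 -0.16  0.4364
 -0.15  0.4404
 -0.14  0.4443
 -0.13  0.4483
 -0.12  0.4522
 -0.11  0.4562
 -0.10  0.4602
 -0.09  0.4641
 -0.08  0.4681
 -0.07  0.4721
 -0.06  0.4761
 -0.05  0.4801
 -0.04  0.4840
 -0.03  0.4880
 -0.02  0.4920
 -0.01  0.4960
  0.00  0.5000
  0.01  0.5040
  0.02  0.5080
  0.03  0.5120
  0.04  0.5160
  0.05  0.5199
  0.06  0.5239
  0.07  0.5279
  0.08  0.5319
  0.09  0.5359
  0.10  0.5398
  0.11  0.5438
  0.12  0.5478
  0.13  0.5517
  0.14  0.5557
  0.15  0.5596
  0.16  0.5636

$26.45

σ√T = 0.53 × 0.8165 = 0.4327
ln(S/K) + (r − q + σ²/2)T = ln(174/172) + (0.035 − 0.005 + 0.53²/2)·0.6667 = 0.0116 + 0.1136 = 0.1252
d₁ = 0.1252 / 0.4327 = 0.2893 ⇒ 0.29
d₂ = d₁ − σ√T = 0.2893 − 0.4327 = -0.1434 ⇒ -0.14
e^(−qT) = e^(−0.005·0.6667) = 0.9967;  e^(−rT) = e^(−0.035·0.6667) = 0.9769
N(−d₂) = N(0.14) = 0.5557;  N(−d₁) = N(-0.29) = 0.3859
P = 172·0.9769·0.5557 − 174·0.9967·0.3859 = 93.3725 − 66.9250 = 26.4475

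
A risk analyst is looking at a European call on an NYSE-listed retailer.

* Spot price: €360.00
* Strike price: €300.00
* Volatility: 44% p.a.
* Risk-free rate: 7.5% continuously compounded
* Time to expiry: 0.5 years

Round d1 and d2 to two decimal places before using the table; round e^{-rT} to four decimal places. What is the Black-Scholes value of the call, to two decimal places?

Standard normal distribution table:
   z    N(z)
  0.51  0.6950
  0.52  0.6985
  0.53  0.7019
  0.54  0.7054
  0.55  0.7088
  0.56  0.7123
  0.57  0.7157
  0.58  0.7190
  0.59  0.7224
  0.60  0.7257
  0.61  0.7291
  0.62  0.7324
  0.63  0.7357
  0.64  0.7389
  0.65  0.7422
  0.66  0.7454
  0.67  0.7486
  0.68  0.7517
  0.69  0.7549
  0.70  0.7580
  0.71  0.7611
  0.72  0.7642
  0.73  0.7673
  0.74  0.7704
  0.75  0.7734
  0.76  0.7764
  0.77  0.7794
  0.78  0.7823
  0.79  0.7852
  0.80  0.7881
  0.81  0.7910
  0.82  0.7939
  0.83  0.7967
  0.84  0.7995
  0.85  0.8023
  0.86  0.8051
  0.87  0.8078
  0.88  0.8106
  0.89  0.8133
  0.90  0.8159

T = 0.5;  σ√T = 0.3111
d₁ = [ln(360/300) + (0.075 + 0.44²/2)·0.5] / 0.3111 = [0.1823 + 0.0859] / 0.3111 = 0.8621 which rounds to 0.86
d₂ = d₁ − σ√T = 0.8621 − 0.3111 = 0.5510 which rounds to 0.55
exp(−rT) = exp(−0.075·0.5) = 0.9632
C = 360·N(0.86) − 300·0.9632·N(0.55) = 360·0.8051 − 300·0.9632·0.7088 = 289.8360 − 204.8148 = 85.0212

€85.02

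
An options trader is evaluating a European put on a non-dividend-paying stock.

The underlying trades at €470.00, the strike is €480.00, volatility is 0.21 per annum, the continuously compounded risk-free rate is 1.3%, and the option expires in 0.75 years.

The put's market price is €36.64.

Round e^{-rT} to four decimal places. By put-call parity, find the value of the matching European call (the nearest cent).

exp(−rT) = exp(−0.013·0.75) = 0.9903
Put-call parity: C − P = S − K·e^(−rT) = 470 − 480·0.9903 = 470 − 475.3440 = -5.3440
C = P + (C − P) = 36.64 + (-5.3440) = 31.2960

€31.30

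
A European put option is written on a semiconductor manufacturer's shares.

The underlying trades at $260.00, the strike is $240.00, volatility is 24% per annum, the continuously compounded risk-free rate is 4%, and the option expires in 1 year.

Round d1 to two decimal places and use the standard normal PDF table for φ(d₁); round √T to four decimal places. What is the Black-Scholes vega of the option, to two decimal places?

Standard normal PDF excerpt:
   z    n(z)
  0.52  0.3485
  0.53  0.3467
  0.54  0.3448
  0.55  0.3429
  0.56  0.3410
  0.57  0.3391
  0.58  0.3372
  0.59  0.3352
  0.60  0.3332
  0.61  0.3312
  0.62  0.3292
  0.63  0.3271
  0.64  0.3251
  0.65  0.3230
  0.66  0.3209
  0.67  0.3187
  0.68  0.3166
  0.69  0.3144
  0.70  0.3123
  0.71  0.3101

85.59

T = 1;  σ√T = 0.2400
d₁ = [ln(260/240) + (0.04 + ½·0.24²)·1] / (σ√T) = (0.0800 + 0.0688) / 0.2400 = 0.6202 ≈ 0.62
√T = √1 = 1.0000
φ(d₁) = φ(0.62) = 0.3292
vega = S·φ(d₁)·√T = 260·0.3292·1.0000 = 85.5920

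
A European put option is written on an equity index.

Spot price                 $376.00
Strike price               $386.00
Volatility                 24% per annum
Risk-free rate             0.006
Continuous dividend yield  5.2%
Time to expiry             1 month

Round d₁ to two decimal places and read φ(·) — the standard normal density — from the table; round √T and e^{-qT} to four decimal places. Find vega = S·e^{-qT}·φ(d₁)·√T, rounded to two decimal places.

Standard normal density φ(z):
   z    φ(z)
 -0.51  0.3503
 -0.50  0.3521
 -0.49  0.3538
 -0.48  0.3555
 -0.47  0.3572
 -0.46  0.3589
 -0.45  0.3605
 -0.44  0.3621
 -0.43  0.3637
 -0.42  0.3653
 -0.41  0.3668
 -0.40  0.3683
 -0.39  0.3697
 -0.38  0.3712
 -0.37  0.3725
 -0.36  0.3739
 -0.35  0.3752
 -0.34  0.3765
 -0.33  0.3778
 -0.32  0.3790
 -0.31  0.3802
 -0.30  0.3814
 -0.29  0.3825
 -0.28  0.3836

σ√T = 0.24·√0.08333 = 0.0693
d₁ = [ln(376/386) + (0.006 − 0.052 + 0.24²/2)·0.08333] / 0.0693 = [-0.0262 − 0.0014] / 0.0693 = -0.3995 which rounds to -0.40
√T = √0.08333 = 0.2887
φ(d₁) = φ(-0.40) = 0.3683
exp(−qT) = exp(−0.052·0.08333) = 0.9957
vega = S·exp(−qT)·φ(d₁)·√T = 376·0.9957·0.3683·0.2887 = 39.8075

39.81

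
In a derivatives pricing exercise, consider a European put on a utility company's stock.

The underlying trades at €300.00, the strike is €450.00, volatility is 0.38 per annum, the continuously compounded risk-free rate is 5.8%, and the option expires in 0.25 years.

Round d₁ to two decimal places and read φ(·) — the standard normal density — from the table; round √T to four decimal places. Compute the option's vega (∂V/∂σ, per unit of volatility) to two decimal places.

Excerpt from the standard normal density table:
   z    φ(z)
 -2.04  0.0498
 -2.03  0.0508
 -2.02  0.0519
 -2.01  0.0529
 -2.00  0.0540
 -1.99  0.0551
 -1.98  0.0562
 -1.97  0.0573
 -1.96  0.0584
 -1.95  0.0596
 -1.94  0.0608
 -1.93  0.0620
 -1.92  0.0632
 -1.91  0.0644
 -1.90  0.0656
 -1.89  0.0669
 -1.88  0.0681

σ√T = 0.38 × 0.5000 = 0.1900
d₁ = [ln(300/450) + (0.058 + 0.38²/2)·0.25] / 0.1900 = [-0.4055 + 0.0326] / 0.1900 = -1.9627 → -1.96
√T = √0.25 = 0.5000
φ(d₁) = φ(-1.96) = 0.0584
vega = S·φ(d₁)·√T = 300·0.0584·0.5000 = 8.7600

8.76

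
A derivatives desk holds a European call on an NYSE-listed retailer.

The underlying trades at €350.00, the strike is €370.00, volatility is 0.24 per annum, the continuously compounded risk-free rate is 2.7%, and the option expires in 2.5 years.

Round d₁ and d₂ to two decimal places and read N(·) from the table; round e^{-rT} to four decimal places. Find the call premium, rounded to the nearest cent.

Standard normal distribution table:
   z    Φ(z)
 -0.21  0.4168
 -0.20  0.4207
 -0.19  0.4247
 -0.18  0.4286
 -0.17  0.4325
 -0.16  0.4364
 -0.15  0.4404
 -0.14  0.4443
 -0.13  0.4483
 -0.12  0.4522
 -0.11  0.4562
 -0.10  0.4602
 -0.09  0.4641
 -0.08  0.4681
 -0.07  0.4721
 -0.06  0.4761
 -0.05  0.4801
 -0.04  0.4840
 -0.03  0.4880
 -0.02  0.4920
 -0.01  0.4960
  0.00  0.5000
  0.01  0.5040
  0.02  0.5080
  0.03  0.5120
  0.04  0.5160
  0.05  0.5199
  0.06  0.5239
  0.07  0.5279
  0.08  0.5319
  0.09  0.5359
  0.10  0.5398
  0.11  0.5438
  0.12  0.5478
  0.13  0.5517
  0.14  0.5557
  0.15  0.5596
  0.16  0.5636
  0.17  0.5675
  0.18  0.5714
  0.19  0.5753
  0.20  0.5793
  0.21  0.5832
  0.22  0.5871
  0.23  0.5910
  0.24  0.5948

σ√T = 0.24 × 1.5811 = 0.3795
d₁ = [ln(350/370) + (0.027 + 0.24²/2)·2.5] / 0.3795 = [-0.0556 + 0.1395] / 0.3795 = 0.2212 which rounds to 0.22
d₂ = d₁ − σ√T = 0.2212 − 0.3795 = -0.1583 which rounds to -0.16
e^(−rT) = e^(−0.027·2.5) = 0.9347
N(d₁) = N(0.22) = 0.5871;  N(d₂) = N(-0.16) = 0.4364
C = 350·0.5871 − 370·0.9347·0.4364 = 205.4850 − 150.9241 = 54.5609

€54.56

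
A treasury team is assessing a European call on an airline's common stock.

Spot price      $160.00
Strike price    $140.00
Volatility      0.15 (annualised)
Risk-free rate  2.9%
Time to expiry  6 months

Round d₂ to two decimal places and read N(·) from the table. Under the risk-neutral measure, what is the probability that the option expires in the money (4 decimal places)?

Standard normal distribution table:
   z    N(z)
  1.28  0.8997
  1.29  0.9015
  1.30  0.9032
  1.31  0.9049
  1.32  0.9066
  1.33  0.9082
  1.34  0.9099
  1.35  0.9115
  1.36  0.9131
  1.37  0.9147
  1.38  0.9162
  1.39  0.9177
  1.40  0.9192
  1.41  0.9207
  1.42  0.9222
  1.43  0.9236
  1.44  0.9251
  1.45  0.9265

0.9099

T = 0.5;  σ√T = 0.1061
d₁ = [ln(160/140) + (0.029 + 0.15²/2)·0.5] / 0.1061 = [0.1335 + 0.0201] / 0.1061 = 1.4487 ⇒ 1.45
d₂ = d₁ − σ√T = 1.4487 − 0.1061 = 1.3426 ⇒ 1.34
Pr(exercise) under Q = N(d₂) = 0.9099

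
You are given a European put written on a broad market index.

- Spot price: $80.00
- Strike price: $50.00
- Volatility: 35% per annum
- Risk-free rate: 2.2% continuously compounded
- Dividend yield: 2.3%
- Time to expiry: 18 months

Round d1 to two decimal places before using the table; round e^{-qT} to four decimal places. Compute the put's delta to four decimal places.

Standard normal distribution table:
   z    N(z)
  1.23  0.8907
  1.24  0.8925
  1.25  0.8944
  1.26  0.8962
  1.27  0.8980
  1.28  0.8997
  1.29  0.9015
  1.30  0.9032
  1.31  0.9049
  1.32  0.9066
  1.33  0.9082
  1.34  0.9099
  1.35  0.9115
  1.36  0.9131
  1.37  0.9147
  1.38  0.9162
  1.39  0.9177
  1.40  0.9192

-0.0919

σ√T = 0.35·√1.5 = 0.4287
d₁ = [ln(80/50) + (0.022 − 0.023 + ½·0.35²)·1.5] / (σ√T) = (0.4700 + 0.0904) / 0.4287 = 1.3073 ≈ 1.31
N(d₁) = N(1.31) = 0.9049
Δ_put = e^(−qT)·(N(d₁) − 1) = 0.9661·(0.9049 − 1) = -0.0919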